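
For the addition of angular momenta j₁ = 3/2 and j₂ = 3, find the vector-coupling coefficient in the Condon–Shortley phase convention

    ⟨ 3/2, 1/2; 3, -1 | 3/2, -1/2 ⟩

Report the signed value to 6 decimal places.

-0.585540  (= −√(12/35))

triangle: 3!·0!·3!/7! = 36/5040
(j±m)!: 2!·1!·2!·4!·1!·2! = 192
prefactor² = (2J+1)·Δ·N² = 192/35
  k=1: −1/(1!·2!·0!·1!·0!·2!) = -1/4
Σ = -1/4  ⇒  CG² = 192/35·(-1/4)² = 12/35
CG = −√(12/35) = -0.585540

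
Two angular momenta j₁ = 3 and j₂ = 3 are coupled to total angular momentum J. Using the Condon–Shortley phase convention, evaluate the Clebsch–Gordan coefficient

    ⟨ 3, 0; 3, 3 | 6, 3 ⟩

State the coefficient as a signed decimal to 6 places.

+√(1/11) = +0.301511

j₁+j₂−J=0  J+j₁−j₂=6  J−j₁+j₂=6  j₁+j₂+J+1=13
(j₁±m₁, j₂±m₂, J±M) = (3,3,6,0,9,3)
P² = 671846400/11
sum k=0..0:
  [0] +1/25920 = 1/25920
S = 1/25920
C² = P²·S² = 1/11 ; C = +0.301511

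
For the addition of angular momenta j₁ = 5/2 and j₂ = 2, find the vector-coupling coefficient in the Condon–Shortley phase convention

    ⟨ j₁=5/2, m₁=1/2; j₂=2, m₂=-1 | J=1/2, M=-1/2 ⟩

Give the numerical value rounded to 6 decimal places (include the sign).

-0.365148

triangle: 4!·1!·0!/6! = 24/720
(j±m)!: 3!·2!·1!·3!·0!·1! = 72
prefactor² = (2J+1)·Δ·N² = 24/5
  k=1: −1/(1!·3!·1!·0!·0!·0!) = -1/6
Σ = -1/6  ⇒  CG² = 24/5·(-1/6)² = 2/15
CG = −√(2/15) = -0.365148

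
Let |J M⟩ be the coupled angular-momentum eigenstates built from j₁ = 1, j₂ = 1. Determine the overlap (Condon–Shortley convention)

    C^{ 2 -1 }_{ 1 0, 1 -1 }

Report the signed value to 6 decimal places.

+√(1/2) = +0.707107

triangle: 0!×2!×2!/5! = 4/120
(j±m)!: 1!×1!×0!×2!×1!×3! = 12
prefactor² = (2J+1)×Δ×N² = 2
  k=0: +1/(0!×0!×1!×0!×1!×2!) = 1/2
Σ = 1/2  ⇒  CG² = 2×1/2² = 1/2
CG = +√(1/2) = +0.707107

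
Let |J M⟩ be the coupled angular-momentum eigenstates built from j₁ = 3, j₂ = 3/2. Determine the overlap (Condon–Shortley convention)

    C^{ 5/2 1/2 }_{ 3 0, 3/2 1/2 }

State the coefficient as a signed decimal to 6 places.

−√(6/35) ≈ -0.414039

j₁+j₂−J=2  J+j₁−j₂=4  J−j₁+j₂=1  j₁+j₂+J+1=8
(j₁±m₁, j₂±m₂, J±M) = (3,3,2,1,3,2)
P² = 216/35
sum k=1..2:
  [1] −1/4 = -1/4
  [2] +1/12 = 1/12
S = -1/6
C² = P²·S² = 6/35 ; C = -0.414039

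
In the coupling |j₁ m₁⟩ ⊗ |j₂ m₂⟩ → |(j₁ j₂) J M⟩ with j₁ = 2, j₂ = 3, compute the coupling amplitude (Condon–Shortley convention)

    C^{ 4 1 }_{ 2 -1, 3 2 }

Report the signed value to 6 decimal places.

−√(7/20) ≈ -0.591608

triangle: 1!*3!*5!/10! = 720/3628800
(j±m)!: 1!*3!*5!*1!*5!*3! = 518400
prefactor² = (2J+1)*Δ*N² = 6480/7
  k=0: +1/(0!*1!*3!*5!*0!*0!) = 1/720
  k=1: −1/(1!*0!*2!*4!*1!*1!) = -1/48
Σ = -7/360  ⇒  CG² = 6480/7*(-7/360)² = 7/20
CG = −√(7/20) = -0.591608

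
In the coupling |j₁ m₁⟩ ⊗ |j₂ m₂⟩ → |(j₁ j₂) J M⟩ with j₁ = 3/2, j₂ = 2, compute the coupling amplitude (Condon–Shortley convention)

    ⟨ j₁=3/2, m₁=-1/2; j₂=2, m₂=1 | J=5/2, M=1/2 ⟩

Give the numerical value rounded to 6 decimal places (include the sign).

j₁+j₂−J=1  J+j₁−j₂=2  J−j₁+j₂=3  j₁+j₂+J+1=7
(j₁±m₁, j₂±m₂, J±M) = (1,2,3,1,3,2)
P² = 72/35
sum k=0..1:
  [0] +1/12 = 1/12
  [1] −1/2 = -1/2
S = -5/12
C² = P²·S² = 5/14 ; C = -0.597614

−√(5/14) = -0.597614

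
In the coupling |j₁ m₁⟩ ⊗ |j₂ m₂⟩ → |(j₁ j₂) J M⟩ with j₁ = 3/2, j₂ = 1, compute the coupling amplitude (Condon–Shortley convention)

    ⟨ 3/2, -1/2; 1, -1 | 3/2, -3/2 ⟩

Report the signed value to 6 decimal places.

j₁+j₂−J=1  J+j₁−j₂=2  J−j₁+j₂=1  j₁+j₂+J+1=5
(j₁±m₁, j₂±m₂, J±M) = (1,2,0,2,0,3)
P² = 8/5
sum k=0..0:
  [0] +1/2 = 1/2
S = 1/2
C² = P²·S² = 2/5 ; C = +0.632456

+√(2/5) ≈ +0.632456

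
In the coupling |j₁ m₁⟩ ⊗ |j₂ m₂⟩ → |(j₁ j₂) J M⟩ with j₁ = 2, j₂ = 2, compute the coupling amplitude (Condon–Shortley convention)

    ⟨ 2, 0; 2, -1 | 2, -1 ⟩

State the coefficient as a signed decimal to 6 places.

-0.267261

√[5·2!2!2!/7! · 2!2!1!3!1!3!] = √(8/7)
  +(−1)^0/∏(0,2,2,1,0,1)! = 1/4  (running 1/4)
  +(−1)^1/∏(1,1,1,0,1,2)! = -1/2  (running -1/4)
⟨..|..⟩ = √(8/7)·(-1/4) = -0.267261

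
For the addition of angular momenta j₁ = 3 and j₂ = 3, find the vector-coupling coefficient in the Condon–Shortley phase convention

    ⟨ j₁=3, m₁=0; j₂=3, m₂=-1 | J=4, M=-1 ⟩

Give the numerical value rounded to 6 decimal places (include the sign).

−√(15/154) ≈ -0.312094

triangle: 2!*4!*4!/11! = 1152/39916800
(j±m)!: 3!*3!*2!*4!*3!*5! = 1244160
prefactor² = (2J+1)*Δ*N² = 124416/385
  k=0: +1/(0!*2!*3!*2!*1!*2!) = 1/48
  k=1: −1/(1!*1!*2!*1!*2!*3!) = -1/24
  k=2: +1/(2!*0!*1!*0!*3!*4!) = 1/288
Σ = -5/288  ⇒  CG² = 124416/385*(-5/288)² = 15/154
CG = −√(15/154) = -0.312094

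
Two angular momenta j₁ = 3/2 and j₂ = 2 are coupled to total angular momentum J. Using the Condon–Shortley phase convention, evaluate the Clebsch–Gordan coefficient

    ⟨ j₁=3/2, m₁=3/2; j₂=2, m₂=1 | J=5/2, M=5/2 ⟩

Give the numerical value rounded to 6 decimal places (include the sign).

+0.654654

√[6·1!2!3!/7! · 3!0!3!1!5!0!] = √(432/7)
  +(−1)^0/∏(0,1,0,3,2,0)! = 1/12  (running 1/12)
⟨..|..⟩ = √(432/7)·(1/12) = +0.654654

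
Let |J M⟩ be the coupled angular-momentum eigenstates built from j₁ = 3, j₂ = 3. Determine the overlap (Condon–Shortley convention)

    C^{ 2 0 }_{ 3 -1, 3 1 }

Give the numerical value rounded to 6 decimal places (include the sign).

-0.327327

triangle: 4!×2!×2!/9! = 96/362880
(j±m)!: 2!×4!×4!×2!×2!×2! = 9216
prefactor² = (2J+1)×Δ×N² = 256/21
  k=2: +1/(2!×2!×2!×2!×0!×0!) = 1/16
  k=3: −1/(3!×1!×1!×1!×1!×1!) = -1/6
  k=4: +1/(4!×0!×0!×0!×2!×2!) = 1/96
Σ = -3/32  ⇒  CG² = 256/21×(-3/32)² = 3/28
CG = −√(3/28) = -0.327327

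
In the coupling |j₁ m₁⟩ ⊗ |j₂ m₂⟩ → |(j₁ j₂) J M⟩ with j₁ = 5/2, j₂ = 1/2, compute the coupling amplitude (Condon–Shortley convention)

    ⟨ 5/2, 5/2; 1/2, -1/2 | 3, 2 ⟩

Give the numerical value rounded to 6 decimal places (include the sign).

j₁+j₂−J=0  J+j₁−j₂=5  J−j₁+j₂=1  j₁+j₂+J+1=7
(j₁±m₁, j₂±m₂, J±M) = (5,0,0,1,5,1)
P² = 2400
sum k=0..0:
  [0] +1/120 = 1/120
S = 1/120
C² = P²·S² = 1/6 ; C = +0.408248

+√(1/6) = +0.408248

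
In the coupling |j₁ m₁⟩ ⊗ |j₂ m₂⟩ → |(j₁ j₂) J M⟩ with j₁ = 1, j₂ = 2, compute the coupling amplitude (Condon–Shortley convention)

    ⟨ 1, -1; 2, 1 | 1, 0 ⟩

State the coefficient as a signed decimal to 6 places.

triangle: 2!×0!×2!/5! = 4/120
(j±m)!: 0!×2!×3!×1!×1!×1! = 12
prefactor² = (2J+1)×Δ×N² = 6/5
  k=2: +1/(2!×0!×0!×1!×0!×1!) = 1/2
Σ = 1/2  ⇒  CG² = 6/5×1/2² = 3/10
CG = +√(3/10) = +0.547723

+0.547723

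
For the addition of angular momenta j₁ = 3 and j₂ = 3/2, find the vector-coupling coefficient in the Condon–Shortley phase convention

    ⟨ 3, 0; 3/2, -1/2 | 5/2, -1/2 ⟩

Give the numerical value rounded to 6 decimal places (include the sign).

triangle: 2!·4!·1!/8! = 48/40320
(j±m)!: 3!·3!·1!·2!·2!·3! = 864
prefactor² = (2J+1)·Δ·N² = 216/35
  k=0: +1/(0!·2!·3!·1!·1!·0!) = 1/12
  k=1: −1/(1!·1!·2!·0!·2!·1!) = -1/4
Σ = -1/6  ⇒  CG² = 216/35·(-1/6)² = 6/35
CG = −√(6/35) = -0.414039

-0.414039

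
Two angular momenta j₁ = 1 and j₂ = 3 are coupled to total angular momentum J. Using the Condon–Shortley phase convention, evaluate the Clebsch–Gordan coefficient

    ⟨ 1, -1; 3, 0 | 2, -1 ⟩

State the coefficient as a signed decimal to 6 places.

triangle: 2!·0!·4!/7! = 48/5040
(j±m)!: 0!·2!·3!·3!·1!·3! = 432
prefactor² = (2J+1)·Δ·N² = 144/7
  k=2: +1/(2!·0!·0!·1!·0!·3!) = 1/12
Σ = 1/12  ⇒  CG² = 144/7·1/12² = 1/7
CG = +√(1/7) = +0.377964

+√(1/7) = +0.377964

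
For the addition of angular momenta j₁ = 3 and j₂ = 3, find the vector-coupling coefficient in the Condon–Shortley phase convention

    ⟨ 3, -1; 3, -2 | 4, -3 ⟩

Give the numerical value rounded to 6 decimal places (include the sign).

-0.301511

j₁+j₂−J=2  J+j₁−j₂=4  J−j₁+j₂=4  j₁+j₂+J+1=11
(j₁±m₁, j₂±m₂, J±M) = (2,4,1,5,1,7)
P² = 82944/11
sum k=0..1:
  [0] +1/288 = 1/288
  [1] −1/144 = -1/144
S = -1/288
C² = P²·S² = 1/11 ; C = -0.301511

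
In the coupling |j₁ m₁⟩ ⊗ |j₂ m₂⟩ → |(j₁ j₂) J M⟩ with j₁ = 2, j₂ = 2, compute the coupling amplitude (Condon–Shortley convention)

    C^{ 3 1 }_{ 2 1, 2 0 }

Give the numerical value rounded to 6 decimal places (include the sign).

+0.447214  (= +√(1/5))

triangle: 1!*3!*3!/8! = 36/40320
(j±m)!: 3!*1!*2!*2!*4!*2! = 1152
prefactor² = (2J+1)*Δ*N² = 36/5
  k=0: +1/(0!*1!*1!*2!*2!*1!) = 1/4
  k=1: −1/(1!*0!*0!*1!*3!*2!) = -1/12
Σ = 1/6  ⇒  CG² = 36/5*1/6² = 1/5
CG = +√(1/5) = +0.447214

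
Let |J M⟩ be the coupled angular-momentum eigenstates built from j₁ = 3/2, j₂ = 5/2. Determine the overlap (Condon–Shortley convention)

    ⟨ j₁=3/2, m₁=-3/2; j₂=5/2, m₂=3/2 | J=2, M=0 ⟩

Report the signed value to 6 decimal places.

√[5·2!1!3!/7! · 0!3!4!1!2!2!] = √(48/7)
  +(−1)^2/∏(2,0,1,2,0,1)! = 1/4  (running 1/4)
⟨..|..⟩ = √(48/7)·(1/4) = +0.654654

+0.654654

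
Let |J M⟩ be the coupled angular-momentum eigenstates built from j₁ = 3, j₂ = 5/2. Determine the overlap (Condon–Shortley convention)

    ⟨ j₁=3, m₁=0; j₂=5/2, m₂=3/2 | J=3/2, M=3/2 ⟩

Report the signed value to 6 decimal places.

-0.414039  (= −√(6/35))

j₁+j₂−J=4  J+j₁−j₂=2  J−j₁+j₂=1  j₁+j₂+J+1=8
(j₁±m₁, j₂±m₂, J±M) = (3,3,4,1,3,0)
P² = 864/35
sum k=3..3:
  [3] −1/12 = -1/12
S = -1/12
C² = P²·S² = 6/35 ; C = -0.414039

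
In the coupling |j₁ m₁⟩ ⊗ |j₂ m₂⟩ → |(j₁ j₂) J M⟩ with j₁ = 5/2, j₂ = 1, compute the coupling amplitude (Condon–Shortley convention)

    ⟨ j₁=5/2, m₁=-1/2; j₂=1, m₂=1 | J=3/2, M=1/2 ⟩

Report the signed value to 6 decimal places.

+0.447214  (= +√(1/5))

triangle: 2!·3!·0!/6! = 12/720
(j±m)!: 2!·3!·2!·0!·2!·1! = 48
prefactor² = (2J+1)·Δ·N² = 16/5
  k=2: +1/(2!·0!·1!·0!·2!·0!) = 1/4
Σ = 1/4  ⇒  CG² = 16/5·1/4² = 1/5
CG = +√(1/5) = +0.447214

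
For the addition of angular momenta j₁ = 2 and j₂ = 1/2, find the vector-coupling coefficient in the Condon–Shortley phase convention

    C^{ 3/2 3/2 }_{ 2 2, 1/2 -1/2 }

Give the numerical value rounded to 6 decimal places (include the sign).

triangle: 1!*3!*0!/5! = 6/120
(j±m)!: 4!*0!*0!*1!*3!*0! = 144
prefactor² = (2J+1)*Δ*N² = 144/5
  k=0: +1/(0!*1!*0!*0!*3!*0!) = 1/6
Σ = 1/6  ⇒  CG² = 144/5*1/6² = 4/5
CG = +√(4/5) = +0.894427

+√(4/5) ≈ +0.894427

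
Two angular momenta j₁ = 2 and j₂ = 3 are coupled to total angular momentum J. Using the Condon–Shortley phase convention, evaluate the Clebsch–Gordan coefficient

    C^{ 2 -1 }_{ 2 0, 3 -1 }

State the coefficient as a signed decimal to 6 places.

j₁+j₂−J=3  J+j₁−j₂=1  J−j₁+j₂=3  j₁+j₂+J+1=8
(j₁±m₁, j₂±m₂, J±M) = (2,2,2,4,1,3)
P² = 36/7
sum k=1..2:
  [1] −1/4 = -1/4
  [2] +1/12 = 1/12
S = -1/6
C² = P²·S² = 1/7 ; C = -0.377964

−√(1/7) = -0.377964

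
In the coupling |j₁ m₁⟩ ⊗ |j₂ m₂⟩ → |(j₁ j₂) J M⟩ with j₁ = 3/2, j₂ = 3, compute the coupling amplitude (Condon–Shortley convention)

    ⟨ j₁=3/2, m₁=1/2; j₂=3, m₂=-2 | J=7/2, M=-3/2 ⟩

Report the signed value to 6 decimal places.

√[8·1!2!5!/9! · 2!1!1!5!2!5!] = √(6400/21)
  +(−1)^0/∏(0,1,1,1,1,4)! = 1/24  (running 1/24)
  +(−1)^1/∏(1,0,0,0,2,5)! = -1/240  (running 3/80)
⟨..|..⟩ = √(6400/21)·(3/80) = +0.654654

+0.654654  (= +√(3/7))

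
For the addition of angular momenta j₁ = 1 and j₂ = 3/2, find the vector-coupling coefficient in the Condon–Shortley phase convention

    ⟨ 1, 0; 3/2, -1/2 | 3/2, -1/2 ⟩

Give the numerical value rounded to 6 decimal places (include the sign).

triangle: 1!×1!×2!/5! = 2/120
(j±m)!: 1!×1!×1!×2!×1!×2! = 4
prefactor² = (2J+1)×Δ×N² = 4/15
  k=0: +1/(0!×1!×1!×1!×0!×1!) = 1
  k=1: −1/(1!×0!×0!×0!×1!×2!) = -1/2
Σ = 1/2  ⇒  CG² = 4/15×1/2² = 1/15
CG = +√(1/15) = +0.258199

+0.258199  (= +√(1/15))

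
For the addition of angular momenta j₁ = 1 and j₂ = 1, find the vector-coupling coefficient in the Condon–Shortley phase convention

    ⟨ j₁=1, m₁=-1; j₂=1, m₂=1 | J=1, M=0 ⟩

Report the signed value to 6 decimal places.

−√(1/2) = -0.707107

√[3·1!1!1!/4! · 0!2!2!0!1!1!] = √(1/2)
  +(−1)^1/∏(1,0,1,1,0,0)! = -1  (running -1)
⟨..|..⟩ = √(1/2)·(-1) = -0.707107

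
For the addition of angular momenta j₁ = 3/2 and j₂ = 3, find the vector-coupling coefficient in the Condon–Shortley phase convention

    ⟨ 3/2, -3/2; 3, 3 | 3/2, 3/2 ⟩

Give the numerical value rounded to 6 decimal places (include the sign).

j₁+j₂−J=3  J+j₁−j₂=0  J−j₁+j₂=3  j₁+j₂+J+1=7
(j₁±m₁, j₂±m₂, J±M) = (0,3,6,0,3,0)
P² = 5184/7
sum k=3..3:
  [3] −1/36 = -1/36
S = -1/36
C² = P²·S² = 4/7 ; C = -0.755929

−√(4/7) ≈ -0.755929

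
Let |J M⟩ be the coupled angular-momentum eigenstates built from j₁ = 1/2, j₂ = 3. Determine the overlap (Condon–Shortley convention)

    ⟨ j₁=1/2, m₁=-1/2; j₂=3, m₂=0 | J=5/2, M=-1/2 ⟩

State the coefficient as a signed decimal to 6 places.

triangle: 1!*0!*5!/7! = 120/5040
(j±m)!: 0!*1!*3!*3!*2!*3! = 432
prefactor² = (2J+1)*Δ*N² = 432/7
  k=1: −1/(1!*0!*0!*2!*0!*3!) = -1/12
Σ = -1/12  ⇒  CG² = 432/7*(-1/12)² = 3/7
CG = −√(3/7) = -0.654654

−√(3/7) = -0.654654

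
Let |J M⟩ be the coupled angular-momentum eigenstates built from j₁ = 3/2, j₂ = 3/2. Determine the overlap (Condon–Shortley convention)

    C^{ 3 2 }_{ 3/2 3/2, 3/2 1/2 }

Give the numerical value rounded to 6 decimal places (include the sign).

triangle: 0!·3!·3!/7! = 36/5040
(j±m)!: 3!·0!·2!·1!·5!·1! = 1440
prefactor² = (2J+1)·Δ·N² = 72
  k=0: +1/(0!·0!·0!·2!·3!·1!) = 1/12
Σ = 1/12  ⇒  CG² = 72·1/12² = 1/2
CG = +√(1/2) = +0.707107

+0.707107  (= +√(1/2))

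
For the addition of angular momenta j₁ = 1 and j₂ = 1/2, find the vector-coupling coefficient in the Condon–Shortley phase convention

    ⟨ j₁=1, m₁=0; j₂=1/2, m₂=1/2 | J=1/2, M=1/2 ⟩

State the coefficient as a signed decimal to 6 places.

−√(1/3) = -0.577350

triangle: 1!·1!·0!/3! = 1/6
(j±m)!: 1!·1!·1!·0!·1!·0! = 1
prefactor² = (2J+1)·Δ·N² = 1/3
  k=1: −1/(1!·0!·0!·0!·1!·0!) = -1
Σ = -1  ⇒  CG² = 1/3·(-1)² = 1/3
CG = −√(1/3) = -0.577350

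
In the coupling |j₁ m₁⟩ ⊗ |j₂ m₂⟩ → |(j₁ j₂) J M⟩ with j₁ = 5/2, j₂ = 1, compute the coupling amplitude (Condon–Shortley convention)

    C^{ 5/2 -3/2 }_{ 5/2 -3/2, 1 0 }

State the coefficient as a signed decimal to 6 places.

j₁+j₂−J=1  J+j₁−j₂=4  J−j₁+j₂=1  j₁+j₂+J+1=7
(j₁±m₁, j₂±m₂, J±M) = (1,4,1,1,1,4)
P² = 576/35
sum k=0..1:
  [0] +1/24 = 1/24
  [1] −1/6 = -1/6
S = -1/8
C² = P²·S² = 9/35 ; C = -0.507093

−√(9/35) = -0.507093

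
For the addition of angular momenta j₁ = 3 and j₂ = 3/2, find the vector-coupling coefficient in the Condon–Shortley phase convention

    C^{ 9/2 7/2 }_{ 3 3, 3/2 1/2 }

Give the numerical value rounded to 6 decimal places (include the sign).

+√(1/3) ≈ +0.577350

√[10·0!6!3!/10! · 6!0!2!1!8!1!] = √(691200)
  +(−1)^0/∏(0,0,0,2,6,1)! = 1/1440  (running 1/1440)
⟨..|..⟩ = √(691200)·(1/1440) = +0.577350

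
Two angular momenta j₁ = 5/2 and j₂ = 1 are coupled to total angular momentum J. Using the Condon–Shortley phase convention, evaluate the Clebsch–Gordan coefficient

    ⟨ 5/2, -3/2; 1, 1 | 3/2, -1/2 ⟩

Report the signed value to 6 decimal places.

j₁+j₂−J=2  J+j₁−j₂=3  J−j₁+j₂=0  j₁+j₂+J+1=6
(j₁±m₁, j₂±m₂, J±M) = (1,4,2,0,1,2)
P² = 32/5
sum k=2..2:
  [2] +1/4 = 1/4
S = 1/4
C² = P²·S² = 2/5 ; C = +0.632456

+0.632456  (= +√(2/5))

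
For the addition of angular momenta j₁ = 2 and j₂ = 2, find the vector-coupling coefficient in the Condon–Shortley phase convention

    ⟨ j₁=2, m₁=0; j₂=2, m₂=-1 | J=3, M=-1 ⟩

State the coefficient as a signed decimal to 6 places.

√[7·1!3!3!/8! · 2!2!1!3!2!4!] = √(36/5)
  +(−1)^0/∏(0,1,2,1,1,2)! = 1/4  (running 1/4)
  +(−1)^1/∏(1,0,1,0,2,3)! = -1/12  (running 1/6)
⟨..|..⟩ = √(36/5)·(1/6) = +0.447214

+0.447214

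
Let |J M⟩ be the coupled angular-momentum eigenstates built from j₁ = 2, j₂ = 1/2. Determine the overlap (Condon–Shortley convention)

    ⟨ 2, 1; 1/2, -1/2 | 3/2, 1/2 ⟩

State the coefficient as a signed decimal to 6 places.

j₁+j₂−J=1  J+j₁−j₂=3  J−j₁+j₂=0  j₁+j₂+J+1=5
(j₁±m₁, j₂±m₂, J±M) = (3,1,0,1,2,1)
P² = 12/5
sum k=0..0:
  [0] +1/2 = 1/2
S = 1/2
C² = P²·S² = 3/5 ; C = +0.774597

+√(3/5) = +0.774597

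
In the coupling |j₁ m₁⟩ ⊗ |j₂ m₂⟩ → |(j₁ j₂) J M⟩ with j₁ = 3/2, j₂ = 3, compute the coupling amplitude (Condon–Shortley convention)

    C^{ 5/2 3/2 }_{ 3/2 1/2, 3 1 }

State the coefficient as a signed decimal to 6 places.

√[6·2!1!4!/8! · 2!1!4!2!4!1!] = √(576/35)
  +(−1)^0/∏(0,2,1,4,0,0)! = 1/48  (running 1/48)
  +(−1)^1/∏(1,1,0,3,1,1)! = -1/6  (running -7/48)
⟨..|..⟩ = √(576/35)·(-7/48) = -0.591608

−√(7/20) ≈ -0.591608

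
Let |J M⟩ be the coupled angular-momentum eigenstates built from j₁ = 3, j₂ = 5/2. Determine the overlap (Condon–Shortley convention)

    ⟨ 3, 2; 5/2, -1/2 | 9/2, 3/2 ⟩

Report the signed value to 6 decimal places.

triangle: 1!·5!·4!/11! = 2880/39916800
(j±m)!: 5!·1!·2!·3!·6!·3! = 6220800
prefactor² = (2J+1)·Δ·N² = 345600/77
  k=0: +1/(0!·1!·1!·2!·4!·2!) = 1/96
  k=1: −1/(1!·0!·0!·1!·5!·3!) = -1/720
Σ = 13/1440  ⇒  CG² = 345600/77·13/1440² = 169/462
CG = +√(169/462) = +0.604815

+0.604815  (= +√(169/462))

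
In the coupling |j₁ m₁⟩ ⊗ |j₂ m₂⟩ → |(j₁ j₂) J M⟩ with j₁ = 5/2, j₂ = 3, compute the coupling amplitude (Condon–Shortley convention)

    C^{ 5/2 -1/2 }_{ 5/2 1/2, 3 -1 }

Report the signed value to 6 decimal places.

j₁+j₂−J=3  J+j₁−j₂=2  J−j₁+j₂=3  j₁+j₂+J+1=9
(j₁±m₁, j₂±m₂, J±M) = (3,2,2,4,2,3)
P² = 288/35
sum k=0..2:
  [0] +1/24 = 1/24
  [1] −1/4 = -1/4
  [2] +1/24 = 1/24
S = -1/6
C² = P²·S² = 8/35 ; C = -0.478091

-0.478091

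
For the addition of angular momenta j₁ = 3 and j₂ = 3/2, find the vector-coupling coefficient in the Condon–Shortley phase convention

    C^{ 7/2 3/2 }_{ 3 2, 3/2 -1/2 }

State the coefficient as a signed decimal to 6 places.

+√(3/7) = +0.654654

j₁+j₂−J=1  J+j₁−j₂=5  J−j₁+j₂=2  j₁+j₂+J+1=9
(j₁±m₁, j₂±m₂, J±M) = (5,1,1,2,5,2)
P² = 6400/21
sum k=0..1:
  [0] +1/24 = 1/24
  [1] −1/240 = -1/240
S = 3/80
C² = P²·S² = 3/7 ; C = +0.654654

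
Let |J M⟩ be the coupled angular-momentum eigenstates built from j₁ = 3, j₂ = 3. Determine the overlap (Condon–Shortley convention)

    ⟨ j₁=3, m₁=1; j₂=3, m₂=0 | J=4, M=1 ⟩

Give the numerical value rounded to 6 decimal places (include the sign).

√[9·2!4!4!/11! · 4!2!3!3!5!3!] = √(124416/385)
  +(−1)^0/∏(0,2,2,3,2,1)! = 1/48  (running 1/48)
  +(−1)^1/∏(1,1,1,2,3,2)! = -1/24  (running -1/48)
  +(−1)^2/∏(2,0,0,1,4,3)! = 1/288  (running -5/288)
⟨..|..⟩ = √(124416/385)·(-5/288) = -0.312094

−√(15/154) = -0.312094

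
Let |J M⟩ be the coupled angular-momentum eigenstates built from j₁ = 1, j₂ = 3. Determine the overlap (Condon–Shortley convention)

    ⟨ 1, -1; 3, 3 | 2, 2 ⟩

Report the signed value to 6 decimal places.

triangle: 2!·0!·4!/7! = 48/5040
(j±m)!: 0!·2!·6!·0!·4!·0! = 34560
prefactor² = (2J+1)·Δ·N² = 11520/7
  k=2: +1/(2!·0!·0!·4!·0!·0!) = 1/48
Σ = 1/48  ⇒  CG² = 11520/7·1/48² = 5/7
CG = +√(5/7) = +0.845154

+0.845154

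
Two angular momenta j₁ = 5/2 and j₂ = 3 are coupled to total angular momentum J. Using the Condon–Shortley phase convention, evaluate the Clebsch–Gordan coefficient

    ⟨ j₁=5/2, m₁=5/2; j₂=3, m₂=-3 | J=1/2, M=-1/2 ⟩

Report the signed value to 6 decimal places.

√[2·5!0!1!/7! · 5!0!0!6!0!1!] = √(28800/7)
  +(−1)^0/∏(0,5,0,0,0,1)! = 1/120  (running 1/120)
⟨..|..⟩ = √(28800/7)·(1/120) = +0.534522

+0.534522  (= +√(2/7))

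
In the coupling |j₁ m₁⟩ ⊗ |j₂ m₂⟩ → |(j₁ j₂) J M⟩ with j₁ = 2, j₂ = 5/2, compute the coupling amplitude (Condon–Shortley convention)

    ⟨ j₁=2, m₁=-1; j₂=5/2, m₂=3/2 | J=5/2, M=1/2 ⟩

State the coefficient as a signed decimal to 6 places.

triangle: 2!·2!·3!/8! = 24/40320
(j±m)!: 1!·3!·4!·1!·3!·2! = 1728
prefactor² = (2J+1)·Δ·N² = 216/35
  k=1: −1/(1!·1!·2!·3!·0!·0!) = -1/12
  k=2: +1/(2!·0!·1!·2!·1!·1!) = 1/4
Σ = 1/6  ⇒  CG² = 216/35·1/6² = 6/35
CG = +√(6/35) = +0.414039

+0.414039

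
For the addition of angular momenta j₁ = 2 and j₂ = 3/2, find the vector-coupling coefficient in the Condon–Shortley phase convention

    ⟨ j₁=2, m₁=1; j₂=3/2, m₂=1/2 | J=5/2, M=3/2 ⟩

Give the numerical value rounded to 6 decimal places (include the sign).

triangle: 1!·3!·2!/7! = 12/5040
(j±m)!: 3!·1!·2!·1!·4!·1! = 288
prefactor² = (2J+1)·Δ·N² = 144/35
  k=0: +1/(0!·1!·1!·2!·2!·0!) = 1/4
  k=1: −1/(1!·0!·0!·1!·3!·1!) = -1/6
Σ = 1/12  ⇒  CG² = 144/35·1/12² = 1/35
CG = +√(1/35) = +0.169031

+√(1/35) = +0.169031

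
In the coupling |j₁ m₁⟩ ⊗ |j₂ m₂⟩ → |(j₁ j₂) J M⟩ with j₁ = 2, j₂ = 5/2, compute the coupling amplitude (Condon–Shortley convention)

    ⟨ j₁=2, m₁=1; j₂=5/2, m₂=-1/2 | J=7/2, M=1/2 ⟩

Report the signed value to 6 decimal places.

√[8·1!3!4!/9! · 3!1!2!3!4!3!] = √(1152/35)
  +(−1)^0/∏(0,1,1,2,2,2)! = 1/8  (running 1/8)
  +(−1)^1/∏(1,0,0,1,3,3)! = -1/36  (running 7/72)
⟨..|..⟩ = √(1152/35)·(7/72) = +0.557773

+√(14/45) = +0.557773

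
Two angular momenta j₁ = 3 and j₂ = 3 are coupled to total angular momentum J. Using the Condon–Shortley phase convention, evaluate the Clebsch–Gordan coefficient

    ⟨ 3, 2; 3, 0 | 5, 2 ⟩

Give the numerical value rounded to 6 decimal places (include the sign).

+√(1/3) = +0.577350

√[11·1!5!5!/12! · 5!1!3!3!7!3!] = √(43200)
  +(−1)^0/∏(0,1,1,3,4,2)! = 1/288  (running 1/288)
  +(−1)^1/∏(1,0,0,2,5,3)! = -1/1440  (running 1/360)
⟨..|..⟩ = √(43200)·(1/360) = +0.577350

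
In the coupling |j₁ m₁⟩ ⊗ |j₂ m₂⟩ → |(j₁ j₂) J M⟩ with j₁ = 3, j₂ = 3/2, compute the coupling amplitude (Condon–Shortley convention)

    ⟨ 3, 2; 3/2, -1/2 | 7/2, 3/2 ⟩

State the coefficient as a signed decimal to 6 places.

+√(3/7) = +0.654654

triangle: 1!*5!*2!/9! = 240/362880
(j±m)!: 5!*1!*1!*2!*5!*2! = 57600
prefactor² = (2J+1)*Δ*N² = 6400/21
  k=0: +1/(0!*1!*1!*1!*4!*1!) = 1/24
  k=1: −1/(1!*0!*0!*0!*5!*2!) = -1/240
Σ = 3/80  ⇒  CG² = 6400/21*3/80² = 3/7
CG = +√(3/7) = +0.654654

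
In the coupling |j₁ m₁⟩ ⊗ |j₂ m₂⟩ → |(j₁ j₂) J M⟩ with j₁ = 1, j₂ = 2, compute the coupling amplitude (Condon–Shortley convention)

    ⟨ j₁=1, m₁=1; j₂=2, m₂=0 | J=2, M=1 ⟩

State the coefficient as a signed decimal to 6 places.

+0.707107

triangle: 1!*1!*3!/6! = 6/720
(j±m)!: 2!*0!*2!*2!*3!*1! = 48
prefactor² = (2J+1)*Δ*N² = 2
  k=0: +1/(0!*1!*0!*2!*1!*1!) = 1/2
Σ = 1/2  ⇒  CG² = 2*1/2² = 1/2
CG = +√(1/2) = +0.707107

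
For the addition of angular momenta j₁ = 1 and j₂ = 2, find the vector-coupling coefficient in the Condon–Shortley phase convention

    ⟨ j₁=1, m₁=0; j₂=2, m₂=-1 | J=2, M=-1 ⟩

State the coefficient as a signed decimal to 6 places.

√[5·1!1!3!/6! · 1!1!1!3!1!3!] = √(3/2)
  +(−1)^0/∏(0,1,1,1,0,2)! = 1/2  (running 1/2)
  +(−1)^1/∏(1,0,0,0,1,3)! = -1/6  (running 1/3)
⟨..|..⟩ = √(3/2)·(1/3) = +0.408248

+√(1/6) ≈ +0.408248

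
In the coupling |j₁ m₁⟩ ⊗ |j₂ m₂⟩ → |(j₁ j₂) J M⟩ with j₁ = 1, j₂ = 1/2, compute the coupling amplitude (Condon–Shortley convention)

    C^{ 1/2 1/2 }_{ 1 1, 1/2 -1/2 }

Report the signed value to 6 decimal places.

+√(2/3) ≈ +0.816497

j₁+j₂−J=1  J+j₁−j₂=1  J−j₁+j₂=0  j₁+j₂+J+1=3
(j₁±m₁, j₂±m₂, J±M) = (2,0,0,1,1,0)
P² = 2/3
sum k=0..0:
  [0] +1/1 = 1
S = 1
C² = P²·S² = 2/3 ; C = +0.816497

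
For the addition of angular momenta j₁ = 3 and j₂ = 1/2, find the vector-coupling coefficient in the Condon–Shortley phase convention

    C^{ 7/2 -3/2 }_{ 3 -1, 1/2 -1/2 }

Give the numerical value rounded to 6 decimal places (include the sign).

j₁+j₂−J=0  J+j₁−j₂=6  J−j₁+j₂=1  j₁+j₂+J+1=8
(j₁±m₁, j₂±m₂, J±M) = (2,4,0,1,2,5)
P² = 11520/7
sum k=0..0:
  [0] +1/48 = 1/48
S = 1/48
C² = P²·S² = 5/7 ; C = +0.845154

+0.845154  (= +√(5/7))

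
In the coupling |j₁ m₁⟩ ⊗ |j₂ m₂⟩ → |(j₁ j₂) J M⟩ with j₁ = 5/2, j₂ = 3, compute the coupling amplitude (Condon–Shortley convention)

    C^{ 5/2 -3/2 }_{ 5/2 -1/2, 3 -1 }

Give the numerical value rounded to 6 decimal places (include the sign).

-0.169031

j₁+j₂−J=3  J+j₁−j₂=2  J−j₁+j₂=3  j₁+j₂+J+1=9
(j₁±m₁, j₂±m₂, J±M) = (2,3,2,4,1,4)
P² = 576/35
sum k=1..2:
  [1] −1/8 = -1/8
  [2] +1/12 = 1/12
S = -1/24
C² = P²·S² = 1/35 ; C = -0.169031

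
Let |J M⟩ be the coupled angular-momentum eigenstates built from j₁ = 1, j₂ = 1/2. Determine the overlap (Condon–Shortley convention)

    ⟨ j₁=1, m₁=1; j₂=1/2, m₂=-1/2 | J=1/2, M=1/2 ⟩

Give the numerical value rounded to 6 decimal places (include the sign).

j₁+j₂−J=1  J+j₁−j₂=1  J−j₁+j₂=0  j₁+j₂+J+1=3
(j₁±m₁, j₂±m₂, J±M) = (2,0,0,1,1,0)
P² = 2/3
sum k=0..0:
  [0] +1/1 = 1
S = 1
C² = P²·S² = 2/3 ; C = +0.816497

+0.816497  (= +√(2/3))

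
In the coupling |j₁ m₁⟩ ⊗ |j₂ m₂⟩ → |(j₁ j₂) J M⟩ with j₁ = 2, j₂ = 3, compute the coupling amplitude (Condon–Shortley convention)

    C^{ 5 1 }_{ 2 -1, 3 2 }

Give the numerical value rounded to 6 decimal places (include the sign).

triangle: 0!·4!·6!/11! = 17280/39916800
(j±m)!: 1!·3!·5!·1!·6!·4! = 12441600
prefactor² = (2J+1)·Δ·N² = 414720/7
  k=0: +1/(0!·0!·3!·5!·1!·1!) = 1/720
Σ = 1/720  ⇒  CG² = 414720/7·1/720² = 4/35
CG = +√(4/35) = +0.338062

+0.338062  (= +√(4/35))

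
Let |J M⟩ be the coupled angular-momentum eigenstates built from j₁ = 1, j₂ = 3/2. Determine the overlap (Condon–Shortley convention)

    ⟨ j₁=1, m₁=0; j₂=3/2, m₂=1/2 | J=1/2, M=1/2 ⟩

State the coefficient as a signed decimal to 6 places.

-0.577350

j₁+j₂−J=2  J+j₁−j₂=0  J−j₁+j₂=1  j₁+j₂+J+1=4
(j₁±m₁, j₂±m₂, J±M) = (1,1,2,1,1,0)
P² = 1/3
sum k=1..1:
  [1] −1/1 = -1
S = -1
C² = P²·S² = 1/3 ; C = -0.577350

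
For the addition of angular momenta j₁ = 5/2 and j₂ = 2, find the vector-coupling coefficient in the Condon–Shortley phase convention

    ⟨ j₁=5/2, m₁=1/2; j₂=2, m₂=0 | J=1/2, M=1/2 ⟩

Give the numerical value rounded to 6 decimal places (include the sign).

+√(1/5) ≈ +0.447214

j₁+j₂−J=4  J+j₁−j₂=1  J−j₁+j₂=0  j₁+j₂+J+1=6
(j₁±m₁, j₂±m₂, J±M) = (3,2,2,2,1,0)
P² = 16/5
sum k=2..2:
  [2] +1/4 = 1/4
S = 1/4
C² = P²·S² = 1/5 ; C = +0.447214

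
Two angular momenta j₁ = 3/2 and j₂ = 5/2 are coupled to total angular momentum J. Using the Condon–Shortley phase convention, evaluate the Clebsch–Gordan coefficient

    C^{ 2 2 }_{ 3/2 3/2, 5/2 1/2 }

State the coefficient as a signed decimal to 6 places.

+0.377964

√[5·2!1!3!/7! · 3!0!3!2!4!0!] = √(144/7)
  +(−1)^0/∏(0,2,0,3,1,0)! = 1/12  (running 1/12)
⟨..|..⟩ = √(144/7)·(1/12) = +0.377964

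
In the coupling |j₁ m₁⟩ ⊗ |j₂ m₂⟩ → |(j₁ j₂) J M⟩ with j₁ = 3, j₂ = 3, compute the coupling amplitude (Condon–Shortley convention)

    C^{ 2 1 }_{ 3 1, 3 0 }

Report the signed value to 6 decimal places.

j₁+j₂−J=4  J+j₁−j₂=2  J−j₁+j₂=2  j₁+j₂+J+1=9
(j₁±m₁, j₂±m₂, J±M) = (4,2,3,3,3,1)
P² = 96/7
sum k=1..2:
  [1] −1/12 = -1/12
  [2] +1/8 = 1/8
S = 1/24
C² = P²·S² = 1/42 ; C = +0.154303

+0.154303  (= +√(1/42))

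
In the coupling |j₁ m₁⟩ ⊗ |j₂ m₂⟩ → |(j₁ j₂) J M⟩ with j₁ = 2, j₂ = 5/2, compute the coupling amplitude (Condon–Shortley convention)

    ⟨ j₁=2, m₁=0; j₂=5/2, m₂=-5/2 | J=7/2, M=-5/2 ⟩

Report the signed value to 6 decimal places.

√[8·1!3!4!/9! · 2!2!0!5!1!6!] = √(7680/7)
  +(−1)^0/∏(0,1,2,0,1,4)! = 1/48  (running 1/48)
⟨..|..⟩ = √(7680/7)·(1/48) = +0.690066

+√(10/21) = +0.690066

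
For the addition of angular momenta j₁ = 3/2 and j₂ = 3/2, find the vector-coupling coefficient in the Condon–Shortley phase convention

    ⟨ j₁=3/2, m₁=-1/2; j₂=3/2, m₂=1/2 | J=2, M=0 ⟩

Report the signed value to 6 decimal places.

-0.500000

triangle: 1!×2!×2!/6! = 4/720
(j±m)!: 1!×2!×2!×1!×2!×2! = 16
prefactor² = (2J+1)×Δ×N² = 4/9
  k=0: +1/(0!×1!×2!×2!×0!×0!) = 1/4
  k=1: −1/(1!×0!×1!×1!×1!×1!) = -1
Σ = -3/4  ⇒  CG² = 4/9×(-3/4)² = 1/4
CG = −√(1/4) = -0.500000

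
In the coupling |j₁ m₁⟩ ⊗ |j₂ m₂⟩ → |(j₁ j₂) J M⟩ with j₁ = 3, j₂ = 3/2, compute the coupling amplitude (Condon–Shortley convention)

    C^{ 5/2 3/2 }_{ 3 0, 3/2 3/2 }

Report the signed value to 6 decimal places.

√[6·2!4!1!/8! · 3!3!3!0!4!1!] = √(1296/35)
  +(−1)^2/∏(2,0,1,1,3,0)! = 1/12  (running 1/12)
⟨..|..⟩ = √(1296/35)·(1/12) = +0.507093

+0.507093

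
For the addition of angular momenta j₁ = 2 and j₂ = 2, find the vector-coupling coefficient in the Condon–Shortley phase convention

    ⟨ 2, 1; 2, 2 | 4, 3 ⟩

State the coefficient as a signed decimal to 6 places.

√[9·0!4!4!/9! · 3!1!4!0!7!1!] = √(10368)
  +(−1)^0/∏(0,0,1,4,3,0)! = 1/144  (running 1/144)
⟨..|..⟩ = √(10368)·(1/144) = +0.707107

+√(1/2) ≈ +0.707107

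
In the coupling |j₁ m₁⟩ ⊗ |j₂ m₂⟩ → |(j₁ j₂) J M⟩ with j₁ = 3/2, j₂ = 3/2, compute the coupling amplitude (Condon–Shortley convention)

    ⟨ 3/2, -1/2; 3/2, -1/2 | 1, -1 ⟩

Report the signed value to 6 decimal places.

j₁+j₂−J=2  J+j₁−j₂=1  J−j₁+j₂=1  j₁+j₂+J+1=5
(j₁±m₁, j₂±m₂, J±M) = (1,2,1,2,0,2)
P² = 2/5
sum k=1..1:
  [1] −1/1 = -1
S = -1
C² = P²·S² = 2/5 ; C = -0.632456

-0.632456  (= −√(2/5))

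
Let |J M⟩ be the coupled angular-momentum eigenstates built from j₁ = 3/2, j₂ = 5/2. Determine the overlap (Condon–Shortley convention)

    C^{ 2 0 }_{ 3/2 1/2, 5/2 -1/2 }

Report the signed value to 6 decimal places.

-0.267261

j₁+j₂−J=2  J+j₁−j₂=1  J−j₁+j₂=3  j₁+j₂+J+1=7
(j₁±m₁, j₂±m₂, J±M) = (2,1,2,3,2,2)
P² = 8/7
sum k=0..1:
  [0] +1/4 = 1/4
  [1] −1/2 = -1/2
S = -1/4
C² = P²·S² = 1/14 ; C = -0.267261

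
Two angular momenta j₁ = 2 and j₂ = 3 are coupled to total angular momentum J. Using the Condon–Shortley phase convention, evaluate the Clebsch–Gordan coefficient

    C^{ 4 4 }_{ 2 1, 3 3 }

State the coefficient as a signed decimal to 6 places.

-0.774597  (= −√(3/5))

triangle: 1!×3!×5!/10! = 720/3628800
(j±m)!: 3!×1!×6!×0!×8!×0! = 174182400
prefactor² = (2J+1)×Δ×N² = 311040
  k=1: −1/(1!×0!×0!×5!×3!×0!) = -1/720
Σ = -1/720  ⇒  CG² = 311040×(-1/720)² = 3/5
CG = −√(3/5) = -0.774597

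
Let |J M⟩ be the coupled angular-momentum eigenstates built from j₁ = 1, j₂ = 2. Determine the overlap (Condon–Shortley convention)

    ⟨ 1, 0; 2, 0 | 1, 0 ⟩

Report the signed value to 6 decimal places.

−√(2/5) = -0.632456

√[3·2!0!2!/5! · 1!1!2!2!1!1!] = √(2/5)
  +(−1)^1/∏(1,1,0,1,0,1)! = -1  (running -1)
⟨..|..⟩ = √(2/5)·(-1) = -0.632456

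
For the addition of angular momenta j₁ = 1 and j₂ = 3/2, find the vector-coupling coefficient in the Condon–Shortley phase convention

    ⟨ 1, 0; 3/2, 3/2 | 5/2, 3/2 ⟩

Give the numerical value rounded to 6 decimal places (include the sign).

+√(2/5) = +0.632456

√[6·0!2!3!/6! · 1!1!3!0!4!1!] = √(72/5)
  +(−1)^0/∏(0,0,1,3,1,0)! = 1/6  (running 1/6)
⟨..|..⟩ = √(72/5)·(1/6) = +0.632456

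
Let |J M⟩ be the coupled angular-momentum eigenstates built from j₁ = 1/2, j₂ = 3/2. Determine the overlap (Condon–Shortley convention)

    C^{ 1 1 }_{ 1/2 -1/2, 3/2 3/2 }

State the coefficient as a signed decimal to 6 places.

j₁+j₂−J=1  J+j₁−j₂=0  J−j₁+j₂=2  j₁+j₂+J+1=4
(j₁±m₁, j₂±m₂, J±M) = (0,1,3,0,2,0)
P² = 3
sum k=1..1:
  [1] −1/2 = -1/2
S = -1/2
C² = P²·S² = 3/4 ; C = -0.866025

-0.866025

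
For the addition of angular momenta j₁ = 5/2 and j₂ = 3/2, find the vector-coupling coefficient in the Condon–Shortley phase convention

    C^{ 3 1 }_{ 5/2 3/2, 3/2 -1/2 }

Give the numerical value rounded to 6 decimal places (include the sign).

√[7·1!4!2!/8! · 4!1!1!2!4!2!] = √(96/5)
  +(−1)^0/∏(0,1,1,1,3,1)! = 1/6  (running 1/6)
  +(−1)^1/∏(1,0,0,0,4,2)! = -1/48  (running 7/48)
⟨..|..⟩ = √(96/5)·(7/48) = +0.639010

+0.639010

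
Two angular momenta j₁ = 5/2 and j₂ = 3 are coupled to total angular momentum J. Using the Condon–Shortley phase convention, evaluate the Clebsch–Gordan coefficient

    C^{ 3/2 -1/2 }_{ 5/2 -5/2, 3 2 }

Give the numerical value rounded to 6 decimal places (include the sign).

+0.487950  (= +√(5/21))

j₁+j₂−J=4  J+j₁−j₂=1  J−j₁+j₂=2  j₁+j₂+J+1=8
(j₁±m₁, j₂±m₂, J±M) = (0,5,5,1,1,2)
P² = 960/7
sum k=4..4:
  [4] +1/24 = 1/24
S = 1/24
C² = P²·S² = 5/21 ; C = +0.487950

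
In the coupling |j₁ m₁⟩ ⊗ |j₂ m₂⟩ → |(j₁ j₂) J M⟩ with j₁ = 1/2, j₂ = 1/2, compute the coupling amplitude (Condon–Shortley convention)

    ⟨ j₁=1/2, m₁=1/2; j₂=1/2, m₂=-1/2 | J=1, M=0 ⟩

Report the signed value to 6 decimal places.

triangle: 0!×1!×1!/3! = 1/6
(j±m)!: 1!×0!×0!×1!×1!×1! = 1
prefactor² = (2J+1)×Δ×N² = 1/2
  k=0: +1/(0!×0!×0!×0!×1!×1!) = 1
Σ = 1  ⇒  CG² = 1/2×1² = 1/2
CG = +√(1/2) = +0.707107

+0.707107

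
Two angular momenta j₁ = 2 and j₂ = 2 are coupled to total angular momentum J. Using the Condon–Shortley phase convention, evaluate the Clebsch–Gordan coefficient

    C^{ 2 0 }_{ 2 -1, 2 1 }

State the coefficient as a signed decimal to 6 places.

+0.267261

j₁+j₂−J=2  J+j₁−j₂=2  J−j₁+j₂=2  j₁+j₂+J+1=7
(j₁±m₁, j₂±m₂, J±M) = (1,3,3,1,2,2)
P² = 8/7
sum k=1..2:
  [1] −1/4 = -1/4
  [2] +1/2 = 1/2
S = 1/4
C² = P²·S² = 1/14 ; C = +0.267261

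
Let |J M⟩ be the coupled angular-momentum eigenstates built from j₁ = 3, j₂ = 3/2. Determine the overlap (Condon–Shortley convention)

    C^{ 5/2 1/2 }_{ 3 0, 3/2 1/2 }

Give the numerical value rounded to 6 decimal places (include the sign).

√[6·2!4!1!/8! · 3!3!2!1!3!2!] = √(216/35)
  +(−1)^1/∏(1,1,2,1,2,0)! = -1/4  (running -1/4)
  +(−1)^2/∏(2,0,1,0,3,1)! = 1/12  (running -1/6)
⟨..|..⟩ = √(216/35)·(-1/6) = -0.414039

−√(6/35) ≈ -0.414039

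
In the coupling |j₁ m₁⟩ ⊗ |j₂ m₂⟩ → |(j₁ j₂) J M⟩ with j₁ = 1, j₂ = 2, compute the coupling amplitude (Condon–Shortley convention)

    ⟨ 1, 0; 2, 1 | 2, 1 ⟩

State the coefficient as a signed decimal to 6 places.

√[5·1!1!3!/6! · 1!1!3!1!3!1!] = √(3/2)
  +(−1)^0/∏(0,1,1,3,0,0)! = 1/6  (running 1/6)
  +(−1)^1/∏(1,0,0,2,1,1)! = -1/2  (running -1/3)
⟨..|..⟩ = √(3/2)·(-1/3) = -0.408248

-0.408248  (= −√(1/6))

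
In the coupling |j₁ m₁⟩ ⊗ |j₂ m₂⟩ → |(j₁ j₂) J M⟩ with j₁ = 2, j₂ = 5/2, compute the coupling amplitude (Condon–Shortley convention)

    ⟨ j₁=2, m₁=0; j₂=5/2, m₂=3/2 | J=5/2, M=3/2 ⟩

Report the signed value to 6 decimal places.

√[6·2!2!3!/8! · 2!2!4!1!4!1!] = √(288/35)
  +(−1)^1/∏(1,1,1,3,1,0)! = -1/6  (running -1/6)
  +(−1)^2/∏(2,0,0,2,2,1)! = 1/8  (running -1/24)
⟨..|..⟩ = √(288/35)·(-1/24) = -0.119523

-0.119523  (= −√(1/70))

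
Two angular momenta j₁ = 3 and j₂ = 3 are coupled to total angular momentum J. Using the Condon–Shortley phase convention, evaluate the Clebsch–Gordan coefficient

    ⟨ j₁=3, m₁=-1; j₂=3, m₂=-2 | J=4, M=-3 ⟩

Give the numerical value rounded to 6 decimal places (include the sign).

−√(1/11) = -0.301511

√[9·2!4!4!/11! · 2!4!1!5!1!7!] = √(82944/11)
  +(−1)^0/∏(0,2,4,1,0,3)! = 1/288  (running 1/288)
  +(−1)^1/∏(1,1,3,0,1,4)! = -1/144  (running -1/288)
⟨..|..⟩ = √(82944/11)·(-1/288) = -0.301511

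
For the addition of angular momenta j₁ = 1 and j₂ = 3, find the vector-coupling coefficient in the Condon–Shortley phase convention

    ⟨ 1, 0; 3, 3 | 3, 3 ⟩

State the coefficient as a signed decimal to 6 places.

-0.866025  (= −√(3/4))

triangle: 1!*1!*5!/8! = 120/40320
(j±m)!: 1!*1!*6!*0!*6!*0! = 518400
prefactor² = (2J+1)*Δ*N² = 10800
  k=1: −1/(1!*0!*0!*5!*1!*0!) = -1/120
Σ = -1/120  ⇒  CG² = 10800*(-1/120)² = 3/4
CG = −√(3/4) = -0.866025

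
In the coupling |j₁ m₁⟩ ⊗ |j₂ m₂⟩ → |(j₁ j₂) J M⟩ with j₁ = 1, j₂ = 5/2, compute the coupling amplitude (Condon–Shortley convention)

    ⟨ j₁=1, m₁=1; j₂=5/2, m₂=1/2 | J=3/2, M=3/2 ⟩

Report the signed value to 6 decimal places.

j₁+j₂−J=2  J+j₁−j₂=0  J−j₁+j₂=3  j₁+j₂+J+1=6
(j₁±m₁, j₂±m₂, J±M) = (2,0,3,2,3,0)
P² = 48/5
sum k=0..0:
  [0] +1/12 = 1/12
S = 1/12
C² = P²·S² = 1/15 ; C = +0.258199

+0.258199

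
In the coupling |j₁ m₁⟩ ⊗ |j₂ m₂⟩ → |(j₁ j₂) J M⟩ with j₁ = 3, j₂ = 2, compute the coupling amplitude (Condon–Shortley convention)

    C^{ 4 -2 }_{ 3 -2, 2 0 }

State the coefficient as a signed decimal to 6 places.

√[9·1!5!3!/10! · 1!5!2!2!2!6!] = √(8640/7)
  +(−1)^0/∏(0,1,5,2,0,1)! = 1/240  (running 1/240)
  +(−1)^1/∏(1,0,4,1,1,2)! = -1/48  (running -1/60)
⟨..|..⟩ = √(8640/7)·(-1/60) = -0.585540

−√(12/35) = -0.585540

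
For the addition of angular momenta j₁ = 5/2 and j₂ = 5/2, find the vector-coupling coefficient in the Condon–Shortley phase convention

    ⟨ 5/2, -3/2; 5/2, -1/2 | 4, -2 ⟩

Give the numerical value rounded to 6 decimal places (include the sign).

√[9·1!4!4!/10! · 1!4!2!3!2!6!] = √(20736/35)
  +(−1)^0/∏(0,1,4,2,0,2)! = 1/96  (running 1/96)
  +(−1)^1/∏(1,0,3,1,1,3)! = -1/36  (running -5/288)
⟨..|..⟩ = √(20736/35)·(-5/288) = -0.422577

−√(5/28) ≈ -0.422577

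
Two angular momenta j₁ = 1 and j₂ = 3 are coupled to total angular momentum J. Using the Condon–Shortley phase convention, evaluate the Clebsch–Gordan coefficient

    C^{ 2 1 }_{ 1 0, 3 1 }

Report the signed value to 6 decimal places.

√[5·2!0!4!/7! · 1!1!4!2!3!1!] = √(96/7)
  +(−1)^1/∏(1,1,0,3,0,1)! = -1/6  (running -1/6)
⟨..|..⟩ = √(96/7)·(-1/6) = -0.617213

-0.617213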